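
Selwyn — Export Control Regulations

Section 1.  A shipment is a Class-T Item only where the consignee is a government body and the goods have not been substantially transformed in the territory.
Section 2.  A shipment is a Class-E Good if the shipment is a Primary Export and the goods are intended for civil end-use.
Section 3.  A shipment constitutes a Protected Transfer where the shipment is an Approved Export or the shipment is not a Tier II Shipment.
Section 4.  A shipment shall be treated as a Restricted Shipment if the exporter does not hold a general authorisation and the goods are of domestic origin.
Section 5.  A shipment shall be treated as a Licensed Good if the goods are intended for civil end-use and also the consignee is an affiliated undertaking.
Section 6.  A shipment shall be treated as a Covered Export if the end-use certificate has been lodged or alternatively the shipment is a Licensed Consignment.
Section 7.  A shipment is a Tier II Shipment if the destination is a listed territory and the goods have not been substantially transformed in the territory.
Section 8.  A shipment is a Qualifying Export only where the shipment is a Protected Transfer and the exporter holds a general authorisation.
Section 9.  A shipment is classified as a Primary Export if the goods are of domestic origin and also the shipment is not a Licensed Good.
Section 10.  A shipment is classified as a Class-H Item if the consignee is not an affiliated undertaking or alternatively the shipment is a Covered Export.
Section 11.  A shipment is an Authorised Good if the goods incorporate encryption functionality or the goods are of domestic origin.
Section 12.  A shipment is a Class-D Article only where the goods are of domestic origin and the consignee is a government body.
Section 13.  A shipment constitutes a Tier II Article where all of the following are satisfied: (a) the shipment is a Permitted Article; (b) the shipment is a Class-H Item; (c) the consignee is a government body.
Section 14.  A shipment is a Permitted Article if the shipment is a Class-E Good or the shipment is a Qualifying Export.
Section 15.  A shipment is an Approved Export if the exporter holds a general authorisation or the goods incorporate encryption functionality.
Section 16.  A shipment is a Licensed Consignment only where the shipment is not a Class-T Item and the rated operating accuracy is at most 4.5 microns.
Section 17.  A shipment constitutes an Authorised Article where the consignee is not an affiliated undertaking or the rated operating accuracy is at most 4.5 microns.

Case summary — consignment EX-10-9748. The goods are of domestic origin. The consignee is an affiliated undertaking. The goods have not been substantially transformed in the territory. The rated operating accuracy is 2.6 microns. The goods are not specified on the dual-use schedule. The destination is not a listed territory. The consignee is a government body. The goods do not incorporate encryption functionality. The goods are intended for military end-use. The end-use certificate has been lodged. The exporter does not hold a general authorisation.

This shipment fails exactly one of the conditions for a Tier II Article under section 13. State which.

Permitted Article

section 5 — Licensed Good: [the goods are intended for civil end-use? no] AND [the consignee is an affiliated undertaking? yes] → not satisfied.
section 9 — Primary Export: [the goods are of domestic origin? yes] AND [not a Licensed Good (section 5)? yes] → satisfied.
section 2 — Class-E Good: [Primary Export (section 9)? yes] AND [the goods are intended for civil end-use? no] → not satisfied.
section 15 — Approved Export: [the exporter holds a general authorisation? no] OR [the goods incorporate encryption functionality? no] → not satisfied.
section 7 — Tier II Shipment: [the destination is a listed territory? no] AND [the goods have not been substantially transformed in the territory? yes] → not satisfied.
section 3 — Protected Transfer: [Approved Export (section 15)? no] OR [not a Tier II Shipment (section 7)? yes] → satisfied.
section 8 — Qualifying Export: [Protected Transfer (section 3)? yes] AND [the exporter holds a general authorisation? no] → not satisfied.
section 14 — Permitted Article: [Class-E Good (section 2)? no] OR [Qualifying Export (section 8)? no] → not satisfied.
section 1 — Class-T Item: [the consignee is a government body? yes] AND [the goods have not been substantially transformed in the territory? yes] → satisfied.
section 16 — Licensed Consignment: [not a Class-T Item (section 1)? no] AND [rated operating accuracy: 2.6 microns ≤ 4.5 microns? yes] → not satisfied.
section 6 — Covered Export: [the end-use certificate has been lodged? yes] OR [Licensed Consignment (section 16)? no] → satisfied.
section 10 — Class-H Item: [the consignee is not an affiliated undertaking? no] OR [Covered Export (section 6)? yes] → satisfied.
section 13 — Tier II Article: [Permitted Article (section 14)? no] AND [Class-H Item (section 10)? yes] AND [the consignee is a government body? yes] → not satisfied.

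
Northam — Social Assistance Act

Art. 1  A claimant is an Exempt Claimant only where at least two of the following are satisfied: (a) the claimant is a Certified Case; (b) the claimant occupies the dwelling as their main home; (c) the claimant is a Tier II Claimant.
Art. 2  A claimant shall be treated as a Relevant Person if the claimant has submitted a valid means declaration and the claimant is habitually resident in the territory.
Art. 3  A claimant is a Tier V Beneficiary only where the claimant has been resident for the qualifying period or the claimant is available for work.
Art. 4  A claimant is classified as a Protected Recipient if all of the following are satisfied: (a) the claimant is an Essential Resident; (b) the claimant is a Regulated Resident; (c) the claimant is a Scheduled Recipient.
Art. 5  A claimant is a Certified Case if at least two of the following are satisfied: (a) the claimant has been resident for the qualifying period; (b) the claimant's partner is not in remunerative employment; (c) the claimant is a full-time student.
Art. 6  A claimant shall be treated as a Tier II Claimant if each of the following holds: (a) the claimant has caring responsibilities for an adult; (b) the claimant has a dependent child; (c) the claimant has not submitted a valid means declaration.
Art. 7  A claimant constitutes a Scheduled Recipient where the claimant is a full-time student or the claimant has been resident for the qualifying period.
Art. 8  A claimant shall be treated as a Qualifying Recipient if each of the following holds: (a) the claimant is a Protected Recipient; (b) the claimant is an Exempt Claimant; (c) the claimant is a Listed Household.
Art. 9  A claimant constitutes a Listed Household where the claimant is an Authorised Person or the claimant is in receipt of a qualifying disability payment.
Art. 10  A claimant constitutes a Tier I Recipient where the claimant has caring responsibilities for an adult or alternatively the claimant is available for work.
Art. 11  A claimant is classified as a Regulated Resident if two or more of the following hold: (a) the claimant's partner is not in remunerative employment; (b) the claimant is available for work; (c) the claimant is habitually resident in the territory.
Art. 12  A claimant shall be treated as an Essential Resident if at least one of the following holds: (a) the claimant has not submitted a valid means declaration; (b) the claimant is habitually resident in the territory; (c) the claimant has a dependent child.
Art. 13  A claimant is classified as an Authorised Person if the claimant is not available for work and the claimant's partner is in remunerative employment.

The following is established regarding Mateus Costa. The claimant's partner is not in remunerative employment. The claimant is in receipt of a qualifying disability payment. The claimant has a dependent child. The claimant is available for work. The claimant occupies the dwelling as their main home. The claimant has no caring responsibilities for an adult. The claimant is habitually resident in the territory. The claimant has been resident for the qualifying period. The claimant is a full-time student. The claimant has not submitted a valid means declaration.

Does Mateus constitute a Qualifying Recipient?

article 12 — Essential Resident: [the claimant has not submitted a valid means declaration? yes] OR [the claimant is habitually resident in the territory? yes] OR [the claimant has a dependent child? yes] → satisfied.
article 11 — Regulated Resident: the claimant's partner is not in remunerative employment? yes; the claimant is available for work? yes; the claimant is habitually resident in the territory? yes — 3 of 3 hold (need ≥2) → satisfied.
article 7 — Scheduled Recipient: [the claimant is a full-time student? yes] OR [the claimant has been resident for the qualifying period? yes] → satisfied.
article 4 — Protected Recipient: [Essential Resident (article 12)? yes] AND [Regulated Resident (article 11)? yes] AND [Scheduled Recipient (article 7)? yes] → satisfied.
article 5 — Certified Case: the claimant has been resident for the qualifying period? yes; the claimant's partner is not in remunerative employment? yes; the claimant is a full-time student? yes — 3 of 3 hold (need ≥2) → satisfied.
article 6 — Tier II Claimant: [the claimant has caring responsibilities for an adult? no] AND [the claimant has a dependent child? yes] AND [the claimant has not submitted a valid means declaration? yes] → not satisfied.
article 1 — Exempt Claimant: Certified Case (article 5)? yes; the claimant occupies the dwelling as their main home? yes; Tier II Claimant (article 6)? no — 2 of 3 hold (need ≥2) → satisfied.
article 13 — Authorised Person: [the claimant is not available for work? no] AND [the claimant's partner is in remunerative employment? no] → not satisfied.
article 9 — Listed Household: [Authorised Person (article 13)? no] OR [the claimant is in receipt of a qualifying disability payment? yes] → satisfied.
article 8 — Qualifying Recipient: [Protected Recipient (article 4)? yes] AND [Exempt Claimant (article 1)? yes] AND [Listed Household (article 9)? yes] → satisfied.

Yes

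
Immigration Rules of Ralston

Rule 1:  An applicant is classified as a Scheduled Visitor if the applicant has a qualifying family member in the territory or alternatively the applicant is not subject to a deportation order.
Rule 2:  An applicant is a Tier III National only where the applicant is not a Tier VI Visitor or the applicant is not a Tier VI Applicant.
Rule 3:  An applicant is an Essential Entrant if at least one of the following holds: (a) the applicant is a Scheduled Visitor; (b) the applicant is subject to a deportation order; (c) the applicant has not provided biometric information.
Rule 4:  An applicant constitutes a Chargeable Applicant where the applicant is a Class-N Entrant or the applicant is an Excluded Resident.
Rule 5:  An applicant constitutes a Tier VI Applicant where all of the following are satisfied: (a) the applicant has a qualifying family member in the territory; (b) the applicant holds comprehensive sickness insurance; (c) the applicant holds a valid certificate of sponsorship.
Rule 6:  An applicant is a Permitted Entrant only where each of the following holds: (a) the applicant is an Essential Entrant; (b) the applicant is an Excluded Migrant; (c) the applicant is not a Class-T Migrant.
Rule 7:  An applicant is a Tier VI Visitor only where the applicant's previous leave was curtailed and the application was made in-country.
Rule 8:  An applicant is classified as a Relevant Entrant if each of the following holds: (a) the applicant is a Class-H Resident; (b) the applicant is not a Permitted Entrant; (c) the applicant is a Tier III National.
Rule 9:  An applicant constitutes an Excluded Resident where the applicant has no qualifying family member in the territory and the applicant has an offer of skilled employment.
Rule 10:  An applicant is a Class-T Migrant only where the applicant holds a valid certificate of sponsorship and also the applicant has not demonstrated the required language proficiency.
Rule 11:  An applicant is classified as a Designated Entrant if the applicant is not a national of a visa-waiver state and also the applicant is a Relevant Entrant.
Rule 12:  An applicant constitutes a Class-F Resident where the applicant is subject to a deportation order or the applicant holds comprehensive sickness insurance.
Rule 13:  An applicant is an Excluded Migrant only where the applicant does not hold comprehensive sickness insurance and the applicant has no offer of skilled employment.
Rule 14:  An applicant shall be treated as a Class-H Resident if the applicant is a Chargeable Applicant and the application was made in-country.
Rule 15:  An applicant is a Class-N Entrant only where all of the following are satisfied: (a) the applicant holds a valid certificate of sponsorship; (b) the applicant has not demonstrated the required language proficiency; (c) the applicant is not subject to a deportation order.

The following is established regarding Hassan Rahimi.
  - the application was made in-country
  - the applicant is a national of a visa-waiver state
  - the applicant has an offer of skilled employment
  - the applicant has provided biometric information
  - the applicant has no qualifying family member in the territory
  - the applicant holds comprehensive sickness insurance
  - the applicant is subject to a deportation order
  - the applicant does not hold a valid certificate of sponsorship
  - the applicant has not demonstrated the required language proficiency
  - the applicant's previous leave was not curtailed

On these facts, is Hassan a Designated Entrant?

No

rule 15 — Class-N Entrant: [the applicant holds a valid certificate of sponsorship? no] AND [the applicant has not demonstrated the required language proficiency? yes] AND [the applicant is not subject to a deportation order? no] → not satisfied.
rule 9 — Excluded Resident: [the applicant has no qualifying family member in the territory? yes] AND [the applicant has an offer of skilled employment? yes] → satisfied.
rule 4 — Chargeable Applicant: [Class-N Entrant (rule 15)? no] OR [Excluded Resident (rule 9)? yes] → satisfied.
rule 14 — Class-H Resident: [Chargeable Applicant (rule 4)? yes] AND [the application was made in-country? yes] → satisfied.
rule 1 — Scheduled Visitor: [the applicant has a qualifying family member in the territory? no] OR [the applicant is not subject to a deportation order? no] → not satisfied.
rule 3 — Essential Entrant: [Scheduled Visitor (rule 1)? no] OR [the applicant is subject to a deportation order? yes] OR [the applicant has not provided biometric information? no] → satisfied.
rule 13 — Excluded Migrant: [the applicant does not hold comprehensive sickness insurance? no] AND [the applicant has no offer of skilled employment? no] → not satisfied.
rule 10 — Class-T Migrant: [the applicant holds a valid certificate of sponsorship? no] AND [the applicant has not demonstrated the required language proficiency? yes] → not satisfied.
rule 6 — Permitted Entrant: [Essential Entrant (rule 3)? yes] AND [Excluded Migrant (rule 13)? no] AND [not a Class-T Migrant (rule 10)? yes] → not satisfied.
rule 7 — Tier VI Visitor: [the applicant's previous leave was curtailed? no] AND [the application was made in-country? yes] → not satisfied.
rule 5 — Tier VI Applicant: [the applicant has a qualifying family member in the territory? no] AND [the applicant holds comprehensive sickness insurance? yes] AND [the applicant holds a valid certificate of sponsorship? no] → not satisfied.
rule 2 — Tier III National: [not a Tier VI Visitor (rule 7)? yes] OR [not a Tier VI Applicant (rule 5)? yes] → satisfied.
rule 8 — Relevant Entrant: [Class-H Resident (rule 14)? yes] AND [not a Permitted Entrant (rule 6)? yes] AND [Tier III National (rule 2)? yes] → satisfied.
rule 11 — Designated Entrant: [the applicant is not a national of a visa-waiver state? no] AND [Relevant Entrant (rule 8)? yes] → not satisfied.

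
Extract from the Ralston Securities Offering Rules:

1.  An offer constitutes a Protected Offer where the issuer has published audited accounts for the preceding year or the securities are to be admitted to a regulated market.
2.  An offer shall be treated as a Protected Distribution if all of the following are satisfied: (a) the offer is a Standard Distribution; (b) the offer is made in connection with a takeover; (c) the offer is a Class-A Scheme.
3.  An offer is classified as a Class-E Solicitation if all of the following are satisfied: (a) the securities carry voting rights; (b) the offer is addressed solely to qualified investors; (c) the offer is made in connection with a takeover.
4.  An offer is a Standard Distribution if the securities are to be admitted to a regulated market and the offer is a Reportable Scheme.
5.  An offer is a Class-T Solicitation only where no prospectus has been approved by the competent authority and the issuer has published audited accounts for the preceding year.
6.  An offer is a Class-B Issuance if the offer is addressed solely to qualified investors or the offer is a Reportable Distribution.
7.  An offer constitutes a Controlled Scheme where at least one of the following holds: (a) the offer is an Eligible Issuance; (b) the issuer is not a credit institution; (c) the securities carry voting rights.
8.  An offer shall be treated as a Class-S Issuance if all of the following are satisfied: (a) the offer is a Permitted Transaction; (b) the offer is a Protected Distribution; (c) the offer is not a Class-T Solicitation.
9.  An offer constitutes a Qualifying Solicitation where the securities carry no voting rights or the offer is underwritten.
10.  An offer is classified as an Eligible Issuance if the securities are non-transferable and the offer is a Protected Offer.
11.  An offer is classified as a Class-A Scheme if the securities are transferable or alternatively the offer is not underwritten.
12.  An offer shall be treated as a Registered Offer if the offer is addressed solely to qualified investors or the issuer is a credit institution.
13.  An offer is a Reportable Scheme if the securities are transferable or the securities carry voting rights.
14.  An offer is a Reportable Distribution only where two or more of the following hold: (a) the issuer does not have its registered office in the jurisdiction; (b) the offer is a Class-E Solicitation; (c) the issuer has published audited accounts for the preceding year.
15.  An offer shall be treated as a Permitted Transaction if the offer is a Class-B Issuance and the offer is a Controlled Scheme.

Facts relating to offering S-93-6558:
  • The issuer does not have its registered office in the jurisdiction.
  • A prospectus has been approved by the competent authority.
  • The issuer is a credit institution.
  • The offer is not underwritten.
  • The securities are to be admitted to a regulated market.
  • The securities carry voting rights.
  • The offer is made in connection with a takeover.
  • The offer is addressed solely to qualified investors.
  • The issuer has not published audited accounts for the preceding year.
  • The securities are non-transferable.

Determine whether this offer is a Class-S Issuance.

paragraph 3 — Class-E Solicitation: [the securities carry voting rights? yes] AND [the offer is addressed solely to qualified investors? yes] AND [the offer is made in connection with a takeover? yes] → satisfied.
paragraph 14 — Reportable Distribution: the issuer does not have its registered office in the jurisdiction? yes; Class-E Solicitation (paragraph 3)? yes; the issuer has published audited accounts for the preceding year? no — 2 of 3 hold (need ≥2) → satisfied.
paragraph 6 — Class-B Issuance: [the offer is addressed solely to qualified investors? yes] OR [Reportable Distribution (paragraph 14)? yes] → satisfied.
paragraph 1 — Protected Offer: [the issuer has published audited accounts for the preceding year? no] OR [the securities are to be admitted to a regulated market? yes] → satisfied.
paragraph 10 — Eligible Issuance: [the securities are non-transferable? yes] AND [Protected Offer (paragraph 1)? yes] → satisfied.
paragraph 7 — Controlled Scheme: [Eligible Issuance (paragraph 10)? yes] OR [the issuer is not a credit institution? no] OR [the securities carry voting rights? yes] → satisfied.
paragraph 15 — Permitted Transaction: [Class-B Issuance (paragraph 6)? yes] AND [Controlled Scheme (paragraph 7)? yes] → satisfied.
paragraph 13 — Reportable Scheme: [the securities are transferable? no] OR [the securities carry voting rights? yes] → satisfied.
paragraph 4 — Standard Distribution: [the securities are to be admitted to a regulated market? yes] AND [Reportable Scheme (paragraph 13)? yes] → satisfied.
paragraph 11 — Class-A Scheme: [the securities are transferable? no] OR [the offer is not underwritten? yes] → satisfied.
paragraph 2 — Protected Distribution: [Standard Distribution (paragraph 4)? yes] AND [the offer is made in connection with a takeover? yes] AND [Class-A Scheme (paragraph 11)? yes] → satisfied.
paragraph 5 — Class-T Solicitation: [no prospectus has been approved by the competent authority? no] AND [the issuer has published audited accounts for the preceding year? no] → not satisfied.
paragraph 8 — Class-S Issuance: [Permitted Transaction (paragraph 15)? yes] AND [Protected Distribution (paragraph 2)? yes] AND [not a Class-T Solicitation (paragraph 5)? yes] → satisfied.

Yes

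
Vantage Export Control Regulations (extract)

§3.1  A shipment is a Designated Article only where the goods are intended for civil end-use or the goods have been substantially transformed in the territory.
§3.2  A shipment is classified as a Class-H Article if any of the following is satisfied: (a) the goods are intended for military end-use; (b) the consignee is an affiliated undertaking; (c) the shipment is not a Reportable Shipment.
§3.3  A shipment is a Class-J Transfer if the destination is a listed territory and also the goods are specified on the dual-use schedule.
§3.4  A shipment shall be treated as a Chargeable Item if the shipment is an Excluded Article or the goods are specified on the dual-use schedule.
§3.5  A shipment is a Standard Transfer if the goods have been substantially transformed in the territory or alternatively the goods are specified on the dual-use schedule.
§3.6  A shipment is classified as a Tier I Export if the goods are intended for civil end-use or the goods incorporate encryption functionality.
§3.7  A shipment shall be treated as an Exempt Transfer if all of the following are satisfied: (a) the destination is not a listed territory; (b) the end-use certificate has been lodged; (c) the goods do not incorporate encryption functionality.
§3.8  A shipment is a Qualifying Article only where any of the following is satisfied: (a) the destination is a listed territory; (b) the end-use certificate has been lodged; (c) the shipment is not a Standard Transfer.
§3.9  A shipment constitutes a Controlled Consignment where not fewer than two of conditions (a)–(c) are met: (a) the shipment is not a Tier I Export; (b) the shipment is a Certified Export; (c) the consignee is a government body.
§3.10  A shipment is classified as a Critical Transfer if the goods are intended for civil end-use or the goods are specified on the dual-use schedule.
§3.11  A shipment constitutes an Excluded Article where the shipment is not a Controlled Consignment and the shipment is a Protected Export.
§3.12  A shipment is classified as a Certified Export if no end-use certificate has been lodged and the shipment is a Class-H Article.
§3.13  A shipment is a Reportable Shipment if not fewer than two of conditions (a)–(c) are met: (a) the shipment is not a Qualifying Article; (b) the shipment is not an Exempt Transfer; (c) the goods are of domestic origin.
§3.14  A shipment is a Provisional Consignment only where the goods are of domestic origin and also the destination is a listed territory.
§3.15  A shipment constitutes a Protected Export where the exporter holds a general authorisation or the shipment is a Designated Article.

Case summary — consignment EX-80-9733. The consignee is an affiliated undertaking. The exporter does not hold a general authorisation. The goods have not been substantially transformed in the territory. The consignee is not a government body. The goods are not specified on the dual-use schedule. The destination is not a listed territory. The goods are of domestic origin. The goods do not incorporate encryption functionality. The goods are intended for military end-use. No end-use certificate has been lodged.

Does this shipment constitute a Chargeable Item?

No

§3.6 — Tier I Export: [the goods are intended for civil end-use? no] OR [the goods incorporate encryption functionality? no] → not satisfied.
§3.5 — Standard Transfer: [the goods have been substantially transformed in the territory? no] OR [the goods are specified on the dual-use schedule? no] → not satisfied.
§3.8 — Qualifying Article: [the destination is a listed territory? no] OR [the end-use certificate has been lodged? no] OR [not a Standard Transfer (§3.5)? yes] → satisfied.
§3.7 — Exempt Transfer: [the destination is not a listed territory? yes] AND [the end-use certificate has been lodged? no] AND [the goods do not incorporate encryption functionality? yes] → not satisfied.
§3.13 — Reportable Shipment: not a Qualifying Article (§3.8)? no; not an Exempt Transfer (§3.7)? yes; the goods are of domestic origin? yes — 2 of 3 hold (need ≥2) → satisfied.
§3.2 — Class-H Article: [the goods are intended for military end-use? yes] OR [the consignee is an affiliated undertaking? yes] OR [not a Reportable Shipment (§3.13)? no] → satisfied.
§3.12 — Certified Export: [no end-use certificate has been lodged? yes] AND [Class-H Article (§3.2)? yes] → satisfied.
§3.9 — Controlled Consignment: not a Tier I Export (§3.6)? yes; Certified Export (§3.12)? yes; the consignee is a government body? no — 2 of 3 hold (need ≥2) → satisfied.
§3.1 — Designated Article: [the goods are intended for civil end-use? no] OR [the goods have been substantially transformed in the territory? no] → not satisfied.
§3.15 — Protected Export: [the exporter holds a general authorisation? no] OR [Designated Article (§3.1)? no] → not satisfied.
§3.11 — Excluded Article: [not a Controlled Consignment (§3.9)? no] AND [Protected Export (§3.15)? no] → not satisfied.
§3.4 — Chargeable Item: [Excluded Article (§3.11)? no] OR [the goods are specified on the dual-use schedule? no] → not satisfied.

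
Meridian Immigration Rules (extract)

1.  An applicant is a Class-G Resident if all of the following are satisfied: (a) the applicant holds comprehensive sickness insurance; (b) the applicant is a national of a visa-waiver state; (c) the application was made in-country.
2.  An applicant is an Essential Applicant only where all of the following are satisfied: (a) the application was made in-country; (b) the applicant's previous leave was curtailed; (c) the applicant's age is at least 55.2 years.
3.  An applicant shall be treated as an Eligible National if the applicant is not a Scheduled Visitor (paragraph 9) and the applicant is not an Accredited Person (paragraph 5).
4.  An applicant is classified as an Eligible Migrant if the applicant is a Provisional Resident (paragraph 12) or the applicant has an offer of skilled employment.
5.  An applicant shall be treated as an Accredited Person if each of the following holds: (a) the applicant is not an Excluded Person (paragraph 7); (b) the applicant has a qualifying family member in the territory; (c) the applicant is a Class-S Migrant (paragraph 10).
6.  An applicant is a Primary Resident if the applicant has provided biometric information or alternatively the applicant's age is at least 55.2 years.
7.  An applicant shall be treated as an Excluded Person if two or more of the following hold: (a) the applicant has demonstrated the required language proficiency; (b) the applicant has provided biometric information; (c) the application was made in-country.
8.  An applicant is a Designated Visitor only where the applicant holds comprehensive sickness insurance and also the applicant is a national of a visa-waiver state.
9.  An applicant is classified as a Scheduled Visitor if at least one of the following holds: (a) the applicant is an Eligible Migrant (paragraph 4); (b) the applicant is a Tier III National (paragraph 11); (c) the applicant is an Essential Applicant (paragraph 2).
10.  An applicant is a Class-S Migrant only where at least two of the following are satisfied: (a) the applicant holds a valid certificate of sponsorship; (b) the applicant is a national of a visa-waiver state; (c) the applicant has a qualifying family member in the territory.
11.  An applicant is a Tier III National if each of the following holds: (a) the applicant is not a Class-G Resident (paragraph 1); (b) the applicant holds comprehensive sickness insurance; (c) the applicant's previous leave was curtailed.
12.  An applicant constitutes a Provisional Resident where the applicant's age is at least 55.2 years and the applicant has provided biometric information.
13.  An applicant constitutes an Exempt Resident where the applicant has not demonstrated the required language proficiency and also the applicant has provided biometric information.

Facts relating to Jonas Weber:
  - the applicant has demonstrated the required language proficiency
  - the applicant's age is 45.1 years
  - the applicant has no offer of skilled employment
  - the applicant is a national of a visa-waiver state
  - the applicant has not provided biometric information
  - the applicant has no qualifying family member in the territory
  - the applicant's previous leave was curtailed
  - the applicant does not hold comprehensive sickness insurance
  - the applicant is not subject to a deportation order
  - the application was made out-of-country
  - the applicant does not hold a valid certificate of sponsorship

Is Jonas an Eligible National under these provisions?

Yes

Under paragraph 12: applicant's age: 45.1 years ≥ 55.2 years? no; and the applicant has provided biometric information? no. So the applicant is not a Provisional Resident.
Under paragraph 4: Provisional Resident (paragraph 12)? no; or the applicant has an offer of skilled employment? no. So the applicant is not an Eligible Migrant.
Under paragraph 1: the applicant holds comprehensive sickness insurance? no; and the applicant is a national of a visa-waiver state? yes; and the application was made in-country? no. So the applicant is not a Class-G Resident.
Under paragraph 11: not a Class-G Resident (paragraph 1)? yes; and the applicant holds comprehensive sickness insurance? no; and the applicant's previous leave was curtailed? yes. So the applicant is not a Tier III National.
Under paragraph 2: the application was made in-country? no; and the applicant's previous leave was curtailed? yes; and applicant's age: 45.1 years ≥ 55.2 years? no. So the applicant is not an Essential Applicant.
Under paragraph 9: Eligible Migrant (paragraph 4)? no; or Tier III National (paragraph 11)? no; or Essential Applicant (paragraph 2)? no. So the applicant is not a Scheduled Visitor.
Under paragraph 7: the applicant has demonstrated the required language proficiency? yes; the applicant has provided biometric information? no; the application was made in-country? no — 1 of 3 hold (need ≥2) → not satisfied.
Under paragraph 10: the applicant holds a valid certificate of sponsorship? no; the applicant is a national of a visa-waiver state? yes; the applicant has a qualifying family member in the territory? no — 1 of 3 hold (need ≥2) → not satisfied.
Under paragraph 5: not an Excluded Person (paragraph 7)? yes; and the applicant has a qualifying family member in the territory? no; and Class-S Migrant (paragraph 10)? no. So the applicant is not an Accredited Person.
Under paragraph 3: not a Scheduled Visitor (paragraph 9)? yes; and not an Accredited Person (paragraph 5)? yes. So the applicant is an Eligible National.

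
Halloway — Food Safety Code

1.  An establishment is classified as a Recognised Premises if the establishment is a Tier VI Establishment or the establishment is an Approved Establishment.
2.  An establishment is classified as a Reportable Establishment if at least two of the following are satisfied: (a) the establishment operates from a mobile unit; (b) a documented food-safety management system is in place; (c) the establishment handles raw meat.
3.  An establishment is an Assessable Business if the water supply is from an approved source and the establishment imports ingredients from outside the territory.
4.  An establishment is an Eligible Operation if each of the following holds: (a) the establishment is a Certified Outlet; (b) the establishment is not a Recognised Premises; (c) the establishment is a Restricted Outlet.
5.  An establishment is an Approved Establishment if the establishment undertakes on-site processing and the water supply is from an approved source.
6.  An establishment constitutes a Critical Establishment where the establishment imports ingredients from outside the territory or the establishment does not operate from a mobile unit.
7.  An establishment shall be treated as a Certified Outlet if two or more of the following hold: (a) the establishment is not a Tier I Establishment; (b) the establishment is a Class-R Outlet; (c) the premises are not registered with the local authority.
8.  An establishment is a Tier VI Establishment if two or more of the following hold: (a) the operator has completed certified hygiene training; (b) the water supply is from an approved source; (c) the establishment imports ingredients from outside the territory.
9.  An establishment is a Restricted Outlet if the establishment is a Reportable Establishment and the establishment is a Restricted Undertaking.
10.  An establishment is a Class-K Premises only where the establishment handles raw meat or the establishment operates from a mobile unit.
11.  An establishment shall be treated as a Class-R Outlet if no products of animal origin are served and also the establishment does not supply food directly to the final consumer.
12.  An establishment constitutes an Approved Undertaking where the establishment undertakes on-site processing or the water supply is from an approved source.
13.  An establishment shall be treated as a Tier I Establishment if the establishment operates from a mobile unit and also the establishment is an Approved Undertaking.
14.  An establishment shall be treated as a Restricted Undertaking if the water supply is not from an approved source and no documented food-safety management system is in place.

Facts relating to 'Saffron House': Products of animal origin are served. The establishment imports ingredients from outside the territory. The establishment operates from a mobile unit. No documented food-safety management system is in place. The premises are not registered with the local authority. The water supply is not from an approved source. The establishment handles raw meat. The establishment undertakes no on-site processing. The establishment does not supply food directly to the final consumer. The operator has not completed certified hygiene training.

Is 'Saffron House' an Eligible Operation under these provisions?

Yes

Under paragraph 12: the establishment undertakes on-site processing? no; or the water supply is from an approved source? no. So the establishment is not an Approved Undertaking.
Under paragraph 13: the establishment operates from a mobile unit? yes; and Approved Undertaking (paragraph 12)? no. So the establishment is not a Tier I Establishment.
Under paragraph 11: no products of animal origin are served? no; and the establishment does not supply food directly to the final consumer? yes. So the establishment is not a Class-R Outlet.
Under paragraph 7: not a Tier I Establishment (paragraph 13)? yes; Class-R Outlet (paragraph 11)? no; the premises are not registered with the local authority? yes — 2 of 3 hold (need ≥2) → satisfied.
Under paragraph 8: the operator has completed certified hygiene training? no; the water supply is from an approved source? no; the establishment imports ingredients from outside the territory? yes — 1 of 3 hold (need ≥2) → not satisfied.
Under paragraph 5: the establishment undertakes on-site processing? no; and the water supply is from an approved source? no. So the establishment is not an Approved Establishment.
Under paragraph 1: Tier VI Establishment (paragraph 8)? no; or Approved Establishment (paragraph 5)? no. So the establishment is not a Recognised Premises.
Under paragraph 2: the establishment operates from a mobile unit? yes; a documented food-safety management system is in place? no; the establishment handles raw meat? yes — 2 of 3 hold (need ≥2) → satisfied.
Under paragraph 14: the water supply is not from an approved source? yes; and no documented food-safety management system is in place? yes. So the establishment is a Restricted Undertaking.
Under paragraph 9: Reportable Establishment (paragraph 2)? yes; and Restricted Undertaking (paragraph 14)? yes. So the establishment is a Restricted Outlet.
Under paragraph 4: Certified Outlet (paragraph 7)? yes; and not a Recognised Premises (paragraph 1)? yes; and Restricted Outlet (paragraph 9)? yes. So the establishment is an Eligible Operation.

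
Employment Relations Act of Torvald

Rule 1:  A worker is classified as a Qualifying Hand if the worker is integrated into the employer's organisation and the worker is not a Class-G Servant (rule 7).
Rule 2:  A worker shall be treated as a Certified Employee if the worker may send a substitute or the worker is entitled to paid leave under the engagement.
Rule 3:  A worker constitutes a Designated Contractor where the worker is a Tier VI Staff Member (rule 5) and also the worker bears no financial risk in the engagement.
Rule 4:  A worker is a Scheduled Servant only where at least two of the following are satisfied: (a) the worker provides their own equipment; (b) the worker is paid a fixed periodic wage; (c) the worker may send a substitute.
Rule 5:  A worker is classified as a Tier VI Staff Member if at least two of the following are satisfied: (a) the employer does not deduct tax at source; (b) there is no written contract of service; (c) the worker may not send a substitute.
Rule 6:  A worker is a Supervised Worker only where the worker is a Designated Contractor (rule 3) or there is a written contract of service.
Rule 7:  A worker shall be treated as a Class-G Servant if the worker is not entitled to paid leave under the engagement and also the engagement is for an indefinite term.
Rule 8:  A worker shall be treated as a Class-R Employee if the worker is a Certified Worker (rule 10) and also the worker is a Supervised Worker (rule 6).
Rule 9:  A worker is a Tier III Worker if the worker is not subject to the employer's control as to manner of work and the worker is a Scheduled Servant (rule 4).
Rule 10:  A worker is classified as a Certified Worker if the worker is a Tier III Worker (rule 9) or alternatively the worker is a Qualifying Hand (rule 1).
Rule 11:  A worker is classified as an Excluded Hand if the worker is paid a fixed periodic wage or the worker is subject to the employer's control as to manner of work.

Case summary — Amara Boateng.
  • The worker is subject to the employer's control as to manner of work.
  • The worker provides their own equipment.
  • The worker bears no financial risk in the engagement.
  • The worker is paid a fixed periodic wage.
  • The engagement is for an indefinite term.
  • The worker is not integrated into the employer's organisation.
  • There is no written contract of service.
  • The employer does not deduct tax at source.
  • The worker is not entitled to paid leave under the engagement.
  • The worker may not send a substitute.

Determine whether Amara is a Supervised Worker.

Yes

Under rule 5: the employer does not deduct tax at source? yes; there is no written contract of service? yes; the worker may not send a substitute? yes — 3 of 3 hold (need ≥2) → satisfied.
Under rule 3: Tier VI Staff Member (rule 5)? yes; and the worker bears no financial risk in the engagement? yes. So the worker is a Designated Contractor.
Under rule 6: Designated Contractor (rule 3)? yes; or there is a written contract of service? no. So the worker is a Supervised Worker.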